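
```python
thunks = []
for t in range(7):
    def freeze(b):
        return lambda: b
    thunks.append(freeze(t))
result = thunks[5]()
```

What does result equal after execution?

Step 1: freeze(t) creates a new scope capturing b = t at call time.
Step 2: thunks[5] = freeze(5), so its lambda captures b = 5.
Step 3: result = 5 (closure factory fixes late binding)

The answer is 5.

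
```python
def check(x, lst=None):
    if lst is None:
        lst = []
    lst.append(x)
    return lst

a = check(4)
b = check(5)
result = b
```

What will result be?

Step 1: None default with guard creates a NEW list each call.
Step 2: a = [4] (fresh list). b = [5] (another fresh list).
Step 3: result = [5] (this is the fix for mutable default)

The answer is [5].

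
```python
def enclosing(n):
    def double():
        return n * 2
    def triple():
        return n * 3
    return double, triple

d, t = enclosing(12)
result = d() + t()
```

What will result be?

Step 1: Both closures capture the same n = 12.
Step 2: d() = 12 * 2 = 24, t() = 12 * 3 = 36.
Step 3: result = 24 + 36 = 60

The answer is 60.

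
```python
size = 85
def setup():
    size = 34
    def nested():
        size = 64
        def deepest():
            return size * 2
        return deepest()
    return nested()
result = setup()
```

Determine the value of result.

Step 1: deepest() looks up size through LEGB: not local, finds size = 64 in enclosing nested().
Step 2: Returns 64 * 2 = 128.
Step 3: result = 128

The answer is 128.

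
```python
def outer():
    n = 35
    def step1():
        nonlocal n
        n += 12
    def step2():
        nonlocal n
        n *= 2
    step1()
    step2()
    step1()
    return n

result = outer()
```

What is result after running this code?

Step 1: n = 35.
Step 2: step1(): n = 35 + 12 = 47.
Step 3: step2(): n = 47 * 2 = 94.
Step 4: step1(): n = 94 + 12 = 106. result = 106

The answer is 106.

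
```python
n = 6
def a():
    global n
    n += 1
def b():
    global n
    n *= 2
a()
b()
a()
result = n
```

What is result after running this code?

Step 1: n = 6.
Step 2: a(): n = 6 + 1 = 7.
Step 3: b(): n = 7 * 2 = 14.
Step 4: a(): n = 14 + 1 = 15

The answer is 15.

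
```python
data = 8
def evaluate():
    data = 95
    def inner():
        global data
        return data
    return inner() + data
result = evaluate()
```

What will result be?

Step 1: Global data = 8. evaluate() shadows with local data = 95.
Step 2: inner() uses global keyword, so inner() returns global data = 8.
Step 3: evaluate() returns 8 + 95 = 103

The answer is 103.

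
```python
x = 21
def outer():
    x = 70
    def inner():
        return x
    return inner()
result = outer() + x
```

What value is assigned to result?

Step 1: Global x = 21. outer() shadows with x = 70.
Step 2: inner() returns enclosing x = 70. outer() = 70.
Step 3: result = 70 + global x (21) = 91

The answer is 91.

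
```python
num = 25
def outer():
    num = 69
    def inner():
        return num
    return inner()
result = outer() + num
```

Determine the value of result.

Step 1: Global num = 25. outer() shadows with num = 69.
Step 2: inner() returns enclosing num = 69. outer() = 69.
Step 3: result = 69 + global num (25) = 94

The answer is 94.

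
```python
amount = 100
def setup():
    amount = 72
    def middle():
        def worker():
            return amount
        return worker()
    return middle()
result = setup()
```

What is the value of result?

Step 1: setup() defines amount = 72. middle() and worker() have no local amount.
Step 2: worker() checks local (none), enclosing middle() (none), enclosing setup() and finds amount = 72.
Step 3: result = 72

The answer is 72.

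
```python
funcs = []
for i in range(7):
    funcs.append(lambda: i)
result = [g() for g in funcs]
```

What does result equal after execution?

Step 1: All 7 lambdas share the same variable i.
Step 2: After the loop, i = 6.
Step 3: Each call returns 6. result = [6, 6, 6, 6, 6, 6, 6]

The answer is [6, 6, 6, 6, 6, 6, 6].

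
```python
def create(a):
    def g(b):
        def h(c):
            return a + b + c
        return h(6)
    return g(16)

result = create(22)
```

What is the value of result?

Step 1: a = 22, b = 16, c = 6 across three nested scopes.
Step 2: h() accesses all three via LEGB rule.
Step 3: result = 22 + 16 + 6 = 44

The answer is 44.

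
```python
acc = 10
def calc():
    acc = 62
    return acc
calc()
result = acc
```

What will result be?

Step 1: acc = 10 globally.
Step 2: calc() creates a LOCAL acc = 62 (no global keyword!).
Step 3: The global acc is unchanged. result = 10

The answer is 10.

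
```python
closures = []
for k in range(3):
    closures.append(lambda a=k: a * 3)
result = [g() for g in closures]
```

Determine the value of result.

Step 1: Default arg a=k captures k at each iteration.
Step 2: closures[k] has a defaulting to k, returns k * 3.
Step 3: result = [0, 3, 6]

The answer is [0, 3, 6].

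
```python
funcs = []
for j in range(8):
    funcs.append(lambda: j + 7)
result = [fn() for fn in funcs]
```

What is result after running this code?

Step 1: All lambdas capture j by reference. After the loop, j = 7.
Step 2: Each call returns 7 + 7 = 14.
Step 3: result = [14, 14, 14, 14, 14, 14, 14, 14]

The answer is [14, 14, 14, 14, 14, 14, 14, 14].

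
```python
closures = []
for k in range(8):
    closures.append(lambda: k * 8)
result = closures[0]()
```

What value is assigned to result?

Step 1: All lambdas reference the same variable k (late binding).
Step 2: After the loop, k = 7. Every lambda returns k * 8.
Step 3: closures[0]() = 7 * 8 = 56

The answer is 56.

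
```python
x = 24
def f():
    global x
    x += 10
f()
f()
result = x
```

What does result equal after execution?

Step 1: x = 24.
Step 2: First f(): x = 24 + 10 = 34.
Step 3: Second f(): x = 34 + 10 = 44. result = 44

The answer is 44.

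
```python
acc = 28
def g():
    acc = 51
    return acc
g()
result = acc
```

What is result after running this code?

Step 1: acc = 28 globally.
Step 2: g() creates a LOCAL acc = 51 (no global keyword!).
Step 3: The global acc is unchanged. result = 28

The answer is 28.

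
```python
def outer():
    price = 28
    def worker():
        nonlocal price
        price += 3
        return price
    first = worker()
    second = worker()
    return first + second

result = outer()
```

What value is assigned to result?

Step 1: price starts at 28.
Step 2: First call: price = 28 + 3 = 31, returns 31.
Step 3: Second call: price = 31 + 3 = 34, returns 34.
Step 4: result = 31 + 34 = 65

The answer is 65.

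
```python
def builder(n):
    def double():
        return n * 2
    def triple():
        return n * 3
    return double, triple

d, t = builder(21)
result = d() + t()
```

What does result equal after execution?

Step 1: Both closures capture the same n = 21.
Step 2: d() = 21 * 2 = 42, t() = 21 * 3 = 63.
Step 3: result = 42 + 63 = 105

The answer is 105.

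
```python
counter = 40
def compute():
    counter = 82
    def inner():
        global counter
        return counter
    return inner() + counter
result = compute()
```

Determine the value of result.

Step 1: Global counter = 40. compute() shadows with local counter = 82.
Step 2: inner() uses global keyword, so inner() returns global counter = 40.
Step 3: compute() returns 40 + 82 = 122

The answer is 122.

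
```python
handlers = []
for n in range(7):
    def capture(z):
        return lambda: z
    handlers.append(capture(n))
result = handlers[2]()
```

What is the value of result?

Step 1: capture(n) creates a new scope capturing z = n at call time.
Step 2: handlers[2] = capture(2), so its lambda captures z = 2.
Step 3: result = 2 (closure factory fixes late binding)

The answer is 2.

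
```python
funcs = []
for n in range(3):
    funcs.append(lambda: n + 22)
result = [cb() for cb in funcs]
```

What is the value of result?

Step 1: All lambdas capture n by reference. After the loop, n = 2.
Step 2: Each call returns 2 + 22 = 24.
Step 3: result = [24, 24, 24]

The answer is [24, 24, 24].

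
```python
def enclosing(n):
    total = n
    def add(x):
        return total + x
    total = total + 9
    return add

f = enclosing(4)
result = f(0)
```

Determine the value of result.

Step 1: enclosing(4) sets total = 4, then total = 4 + 9 = 13.
Step 2: Closures capture by reference, so add sees total = 13.
Step 3: f(0) returns 13 + 0 = 13

The answer is 13.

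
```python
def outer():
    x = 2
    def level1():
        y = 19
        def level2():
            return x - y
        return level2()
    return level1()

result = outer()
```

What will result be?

Step 1: x = 2 in outer. y = 19 in level1.
Step 2: level2() reads x = 2 and y = 19 from enclosing scopes.
Step 3: result = 2 - 19 = -17

The answer is -17.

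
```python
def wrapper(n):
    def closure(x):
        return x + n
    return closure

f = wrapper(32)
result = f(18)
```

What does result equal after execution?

Step 1: wrapper(32) creates a closure that captures n = 32.
Step 2: f(18) calls the closure with x = 18, returning 18 + 32 = 50.
Step 3: result = 50

The answer is 50.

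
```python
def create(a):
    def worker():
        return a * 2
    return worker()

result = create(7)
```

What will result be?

Step 1: create(7) binds parameter a = 7.
Step 2: worker() accesses a = 7 from enclosing scope.
Step 3: result = 7 * 2 = 14

The answer is 14.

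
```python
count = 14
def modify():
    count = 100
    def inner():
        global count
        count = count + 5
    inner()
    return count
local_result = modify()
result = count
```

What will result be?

Step 1: Global count = 14. modify() creates local count = 100.
Step 2: inner() declares global count and adds 5: global count = 14 + 5 = 19.
Step 3: modify() returns its local count = 100 (unaffected by inner).
Step 4: result = global count = 19

The answer is 19.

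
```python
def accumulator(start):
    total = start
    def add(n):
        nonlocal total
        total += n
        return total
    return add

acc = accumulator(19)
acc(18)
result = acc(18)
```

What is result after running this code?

Step 1: accumulator(19) creates closure with total = 19.
Step 2: First acc(18): total = 19 + 18 = 37.
Step 3: Second acc(18): total = 37 + 18 = 55. result = 55

The answer is 55.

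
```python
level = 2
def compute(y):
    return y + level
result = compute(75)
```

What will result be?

Step 1: level = 2 is defined globally.
Step 2: compute(75) uses parameter y = 75 and looks up level from global scope = 2.
Step 3: result = 75 + 2 = 77

The answer is 77.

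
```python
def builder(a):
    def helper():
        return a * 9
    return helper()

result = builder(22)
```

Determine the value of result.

Step 1: builder(22) binds parameter a = 22.
Step 2: helper() accesses a = 22 from enclosing scope.
Step 3: result = 22 * 9 = 198

The answer is 198.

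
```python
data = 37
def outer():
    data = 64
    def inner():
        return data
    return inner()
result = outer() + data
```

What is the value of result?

Step 1: Global data = 37. outer() shadows with data = 64.
Step 2: inner() returns enclosing data = 64. outer() = 64.
Step 3: result = 64 + global data (37) = 101

The answer is 101.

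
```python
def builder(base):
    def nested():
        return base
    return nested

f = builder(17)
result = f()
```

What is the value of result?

Step 1: builder(17) creates closure capturing base = 17.
Step 2: f() returns the captured base = 17.
Step 3: result = 17

The answer is 17.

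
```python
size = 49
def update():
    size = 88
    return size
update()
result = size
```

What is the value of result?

Step 1: size = 49 globally.
Step 2: update() creates a LOCAL size = 88 (no global keyword!).
Step 3: The global size is unchanged. result = 49

The answer is 49.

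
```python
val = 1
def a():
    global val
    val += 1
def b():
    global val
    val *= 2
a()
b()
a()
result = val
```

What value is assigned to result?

Step 1: val = 1.
Step 2: a(): val = 1 + 1 = 2.
Step 3: b(): val = 2 * 2 = 4.
Step 4: a(): val = 4 + 1 = 5

The answer is 5.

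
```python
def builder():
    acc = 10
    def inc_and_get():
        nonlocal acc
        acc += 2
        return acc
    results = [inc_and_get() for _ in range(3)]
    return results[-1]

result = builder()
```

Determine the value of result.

Step 1: acc = 10.
Step 2: Three calls to inc_and_get(), each adding 2.
Step 3: Last value = 10 + 2 * 3 = 16

The answer is 16.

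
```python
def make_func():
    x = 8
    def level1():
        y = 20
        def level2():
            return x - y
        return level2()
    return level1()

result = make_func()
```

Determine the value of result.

Step 1: x = 8 in make_func. y = 20 in level1.
Step 2: level2() reads x = 8 and y = 20 from enclosing scopes.
Step 3: result = 8 - 20 = -12

The answer is -12.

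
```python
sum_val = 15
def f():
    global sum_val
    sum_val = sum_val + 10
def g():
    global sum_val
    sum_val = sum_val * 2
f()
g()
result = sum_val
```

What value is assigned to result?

Step 1: sum_val = 15.
Step 2: f() adds 10: sum_val = 15 + 10 = 25.
Step 3: g() doubles: sum_val = 25 * 2 = 50.
Step 4: result = 50

The answer is 50.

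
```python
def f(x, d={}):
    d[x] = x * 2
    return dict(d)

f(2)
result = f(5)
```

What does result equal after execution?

Step 1: Mutable default dict is shared across calls.
Step 2: First call adds 2: 4. Second call adds 5: 10.
Step 3: result = {2: 4, 5: 10}

The answer is {2: 4, 5: 10}.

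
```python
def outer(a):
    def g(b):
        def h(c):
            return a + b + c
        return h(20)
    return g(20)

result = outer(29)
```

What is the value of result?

Step 1: a = 29, b = 20, c = 20 across three nested scopes.
Step 2: h() accesses all three via LEGB rule.
Step 3: result = 29 + 20 + 20 = 69

The answer is 69.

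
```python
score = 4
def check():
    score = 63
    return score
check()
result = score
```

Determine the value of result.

Step 1: score = 4 globally.
Step 2: check() creates a LOCAL score = 63 (no global keyword!).
Step 3: The global score is unchanged. result = 4

The answer is 4.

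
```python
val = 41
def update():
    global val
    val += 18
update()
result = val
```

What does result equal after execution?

Step 1: val = 41 globally.
Step 2: update() modifies global val: val += 18 = 59.
Step 3: result = 59

The answer is 59.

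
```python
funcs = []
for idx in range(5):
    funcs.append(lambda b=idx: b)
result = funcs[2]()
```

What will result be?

Step 1: Default argument b=idx captures idx's value at each iteration.
Step 2: funcs[2] captured b = 2 when idx was 2.
Step 3: result = 2

The answer is 2.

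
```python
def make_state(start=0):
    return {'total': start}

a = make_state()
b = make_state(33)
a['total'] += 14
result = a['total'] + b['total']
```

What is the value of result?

Step 1: make_state() returns a new dict each call (immutable default 0).
Step 2: a = {'total': 0}, b = {'total': 33}.
Step 3: a['total'] += 14 = 14. result = 14 + 33 = 47

The answer is 47.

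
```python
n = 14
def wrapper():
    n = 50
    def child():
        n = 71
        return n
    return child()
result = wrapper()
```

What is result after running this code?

Step 1: Three scopes define n: global (14), wrapper (50), child (71).
Step 2: child() has its own local n = 71, which shadows both enclosing and global.
Step 3: result = 71 (local wins in LEGB)

The answer is 71.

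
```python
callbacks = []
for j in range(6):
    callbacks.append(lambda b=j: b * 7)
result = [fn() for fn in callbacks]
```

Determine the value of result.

Step 1: Default arg b=j captures j at each iteration.
Step 2: callbacks[k] has b defaulting to k, returns k * 7.
Step 3: result = [0, 7, 14, 21, 28, 35]

The answer is [0, 7, 14, 21, 28, 35].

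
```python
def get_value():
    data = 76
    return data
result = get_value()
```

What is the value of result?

Step 1: get_value() defines data = 76 in its local scope.
Step 2: return data finds the local variable data = 76.
Step 3: result = 76

The answer is 76.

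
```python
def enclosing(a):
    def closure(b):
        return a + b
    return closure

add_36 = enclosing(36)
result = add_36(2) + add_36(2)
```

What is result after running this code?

Step 1: add_36 captures a = 36.
Step 2: add_36(2) = 36 + 2 = 38, called twice.
Step 3: result = 38 + 38 = 76

The answer is 76.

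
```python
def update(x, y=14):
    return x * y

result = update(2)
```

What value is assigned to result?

Step 1: update(2) uses default y = 14.
Step 2: Returns 2 * 14 = 28.
Step 3: result = 28

The answer is 28.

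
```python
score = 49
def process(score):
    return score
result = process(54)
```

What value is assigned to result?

Step 1: Global score = 49.
Step 2: process(54) takes parameter score = 54, which shadows the global.
Step 3: result = 54

The answer is 54.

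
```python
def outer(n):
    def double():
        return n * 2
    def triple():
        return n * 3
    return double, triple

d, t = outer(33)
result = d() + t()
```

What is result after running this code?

Step 1: Both closures capture the same n = 33.
Step 2: d() = 33 * 2 = 66, t() = 33 * 3 = 99.
Step 3: result = 66 + 99 = 165

The answer is 165.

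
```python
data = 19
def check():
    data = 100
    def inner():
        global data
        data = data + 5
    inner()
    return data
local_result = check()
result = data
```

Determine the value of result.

Step 1: Global data = 19. check() creates local data = 100.
Step 2: inner() declares global data and adds 5: global data = 19 + 5 = 24.
Step 3: check() returns its local data = 100 (unaffected by inner).
Step 4: result = global data = 24

The answer is 24.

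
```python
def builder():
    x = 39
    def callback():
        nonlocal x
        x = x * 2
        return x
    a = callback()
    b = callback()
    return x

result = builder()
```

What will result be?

Step 1: x starts at 39.
Step 2: First callback(): x = 39 * 2 = 78.
Step 3: Second callback(): x = 78 * 2 = 156.
Step 4: result = 156

The answer is 156.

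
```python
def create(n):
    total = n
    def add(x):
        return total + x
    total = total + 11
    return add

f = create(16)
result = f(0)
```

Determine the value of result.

Step 1: create(16) sets total = 16, then total = 16 + 11 = 27.
Step 2: Closures capture by reference, so add sees total = 27.
Step 3: f(0) returns 27 + 0 = 27

The answer is 27.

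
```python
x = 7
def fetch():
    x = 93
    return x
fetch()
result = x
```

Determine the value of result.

Step 1: Global x = 7.
Step 2: fetch() creates local x = 93 (shadow, not modification).
Step 3: After fetch() returns, global x is unchanged. result = 7

The answer is 7.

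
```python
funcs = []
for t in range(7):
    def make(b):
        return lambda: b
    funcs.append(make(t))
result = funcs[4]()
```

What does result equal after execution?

Step 1: make(t) creates a new scope capturing b = t at call time.
Step 2: funcs[4] = make(4), so its lambda captures b = 4.
Step 3: result = 4 (closure factory fixes late binding)

The answer is 4.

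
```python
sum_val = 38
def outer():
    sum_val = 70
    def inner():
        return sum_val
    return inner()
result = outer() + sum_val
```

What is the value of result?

Step 1: Global sum_val = 38. outer() shadows with sum_val = 70.
Step 2: inner() returns enclosing sum_val = 70. outer() = 70.
Step 3: result = 70 + global sum_val (38) = 108

The answer is 108.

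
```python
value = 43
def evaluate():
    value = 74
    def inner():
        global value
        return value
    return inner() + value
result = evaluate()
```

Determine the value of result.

Step 1: Global value = 43. evaluate() shadows with local value = 74.
Step 2: inner() uses global keyword, so inner() returns global value = 43.
Step 3: evaluate() returns 43 + 74 = 117

The answer is 117.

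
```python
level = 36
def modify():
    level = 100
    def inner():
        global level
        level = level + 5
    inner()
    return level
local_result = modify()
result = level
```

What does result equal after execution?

Step 1: Global level = 36. modify() creates local level = 100.
Step 2: inner() declares global level and adds 5: global level = 36 + 5 = 41.
Step 3: modify() returns its local level = 100 (unaffected by inner).
Step 4: result = global level = 41

The answer is 41.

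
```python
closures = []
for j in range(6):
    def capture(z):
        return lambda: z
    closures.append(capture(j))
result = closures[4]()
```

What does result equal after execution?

Step 1: capture(j) creates a new scope capturing z = j at call time.
Step 2: closures[4] = capture(4), so its lambda captures z = 4.
Step 3: result = 4 (closure factory fixes late binding)

The answer is 4.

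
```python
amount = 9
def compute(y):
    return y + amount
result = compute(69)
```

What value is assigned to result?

Step 1: amount = 9 is defined globally.
Step 2: compute(69) uses parameter y = 69 and looks up amount from global scope = 9.
Step 3: result = 69 + 9 = 78

The answer is 78.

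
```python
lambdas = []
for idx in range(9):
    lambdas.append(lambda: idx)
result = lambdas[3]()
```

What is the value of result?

Step 1: The loop creates 9 lambdas, all referencing the same variable idx.
Step 2: After the loop, idx = 8 (final value).
Step 3: lambdas[3]() looks up idx at call time and finds 8. This is the late binding gotcha. result = 8

The answer is 8.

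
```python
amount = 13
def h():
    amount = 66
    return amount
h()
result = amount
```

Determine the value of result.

Step 1: amount = 13 globally.
Step 2: h() creates a LOCAL amount = 66 (no global keyword!).
Step 3: The global amount is unchanged. result = 13

The answer is 13.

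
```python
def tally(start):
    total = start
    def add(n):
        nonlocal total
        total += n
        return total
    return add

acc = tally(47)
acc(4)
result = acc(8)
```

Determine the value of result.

Step 1: tally(47) creates closure with total = 47.
Step 2: First acc(4): total = 47 + 4 = 51.
Step 3: Second acc(8): total = 51 + 8 = 59. result = 59

The answer is 59.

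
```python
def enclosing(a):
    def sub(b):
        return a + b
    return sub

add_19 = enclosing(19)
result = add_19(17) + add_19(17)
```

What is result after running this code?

Step 1: add_19 captures a = 19.
Step 2: add_19(17) = 19 + 17 = 36, called twice.
Step 3: result = 36 + 36 = 72

The answer is 72.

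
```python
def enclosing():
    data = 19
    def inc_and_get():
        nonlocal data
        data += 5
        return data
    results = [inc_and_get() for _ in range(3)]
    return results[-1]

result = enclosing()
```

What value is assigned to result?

Step 1: data = 19.
Step 2: Three calls to inc_and_get(), each adding 5.
Step 3: Last value = 19 + 5 * 3 = 34

The answer is 34.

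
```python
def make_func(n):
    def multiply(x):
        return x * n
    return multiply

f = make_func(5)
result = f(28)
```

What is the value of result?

Step 1: make_func(5) returns multiply closure with n = 5.
Step 2: f(28) computes 28 * 5 = 140.
Step 3: result = 140

The answer is 140.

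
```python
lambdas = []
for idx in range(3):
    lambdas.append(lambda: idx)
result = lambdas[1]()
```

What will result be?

Step 1: The loop creates 3 lambdas, all referencing the same variable idx.
Step 2: After the loop, idx = 2 (final value).
Step 3: lambdas[1]() looks up idx at call time and finds 2. This is the late binding gotcha. result = 2

The answer is 2.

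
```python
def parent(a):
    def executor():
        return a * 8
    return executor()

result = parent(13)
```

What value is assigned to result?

Step 1: parent(13) binds parameter a = 13.
Step 2: executor() accesses a = 13 from enclosing scope.
Step 3: result = 13 * 8 = 104

The answer is 104.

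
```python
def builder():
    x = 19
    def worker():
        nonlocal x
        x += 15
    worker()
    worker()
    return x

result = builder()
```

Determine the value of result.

Step 1: x starts at 19.
Step 2: worker() is called 2 times, each adding 15.
Step 3: x = 19 + 15 * 2 = 49

The answer is 49.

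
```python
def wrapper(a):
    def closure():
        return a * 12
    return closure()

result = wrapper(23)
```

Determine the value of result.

Step 1: wrapper(23) binds parameter a = 23.
Step 2: closure() accesses a = 23 from enclosing scope.
Step 3: result = 23 * 12 = 276

The answer is 276.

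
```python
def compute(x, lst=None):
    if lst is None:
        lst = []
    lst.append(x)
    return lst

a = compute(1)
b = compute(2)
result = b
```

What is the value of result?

Step 1: None default with guard creates a NEW list each call.
Step 2: a = [1] (fresh list). b = [2] (another fresh list).
Step 3: result = [2] (this is the fix for mutable default)

The answer is [2].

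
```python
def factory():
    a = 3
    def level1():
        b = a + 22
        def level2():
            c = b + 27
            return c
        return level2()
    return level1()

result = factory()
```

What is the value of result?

Step 1: a = 3. b = a + 22 = 25.
Step 2: c = b + 27 = 25 + 27 = 52.
Step 3: result = 52

The answer is 52.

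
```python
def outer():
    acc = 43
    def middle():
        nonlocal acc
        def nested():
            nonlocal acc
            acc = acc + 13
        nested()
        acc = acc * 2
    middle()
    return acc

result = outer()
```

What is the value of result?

Step 1: acc = 43.
Step 2: nested() adds 13: acc = 43 + 13 = 56.
Step 3: middle() doubles: acc = 56 * 2 = 112.
Step 4: result = 112

The answer is 112.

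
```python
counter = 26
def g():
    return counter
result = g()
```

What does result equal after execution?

Step 1: counter = 26 is defined in the global scope.
Step 2: g() looks up counter. No local counter exists, so Python checks the global scope via LEGB rule and finds counter = 26.
Step 3: result = 26

The answer is 26.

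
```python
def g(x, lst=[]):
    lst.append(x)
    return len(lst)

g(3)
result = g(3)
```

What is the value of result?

Step 1: Mutable default list persists between calls.
Step 2: First call: lst = [3], len = 1. Second call: lst = [3, 3], len = 2.
Step 3: result = 2

The answer is 2.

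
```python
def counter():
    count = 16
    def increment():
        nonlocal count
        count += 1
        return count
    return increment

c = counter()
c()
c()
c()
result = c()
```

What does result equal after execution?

Step 1: counter() creates closure with count = 16.
Step 2: Each c() call increments count via nonlocal. After 4 calls: 16 + 4 = 20.
Step 3: result = 20

The answer is 20.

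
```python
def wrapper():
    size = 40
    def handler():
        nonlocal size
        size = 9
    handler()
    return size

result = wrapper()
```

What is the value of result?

Step 1: wrapper() sets size = 40.
Step 2: handler() uses nonlocal to reassign size = 9.
Step 3: result = 9

The answer is 9.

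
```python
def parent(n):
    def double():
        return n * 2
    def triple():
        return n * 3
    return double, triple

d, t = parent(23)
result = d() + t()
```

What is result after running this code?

Step 1: Both closures capture the same n = 23.
Step 2: d() = 23 * 2 = 46, t() = 23 * 3 = 69.
Step 3: result = 46 + 69 = 115

The answer is 115.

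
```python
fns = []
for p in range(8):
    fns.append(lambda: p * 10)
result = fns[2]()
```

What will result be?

Step 1: All lambdas reference the same variable p (late binding).
Step 2: After the loop, p = 7. Every lambda returns p * 10.
Step 3: fns[2]() = 7 * 10 = 70

The answer is 70.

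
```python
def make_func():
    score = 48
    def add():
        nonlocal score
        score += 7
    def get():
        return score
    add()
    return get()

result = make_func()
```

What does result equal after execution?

Step 1: score = 48. add() modifies it via nonlocal, get() reads it.
Step 2: add() makes score = 48 + 7 = 55.
Step 3: get() returns 55. result = 55

The answer is 55.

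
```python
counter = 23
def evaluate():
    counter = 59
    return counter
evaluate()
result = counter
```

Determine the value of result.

Step 1: Global counter = 23.
Step 2: evaluate() creates local counter = 59 (shadow, not modification).
Step 3: After evaluate() returns, global counter is unchanged. result = 23

The answer is 23.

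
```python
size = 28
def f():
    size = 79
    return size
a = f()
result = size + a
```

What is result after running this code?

Step 1: Global size = 28. f() returns local size = 79.
Step 2: a = 79. Global size still = 28.
Step 3: result = 28 + 79 = 107

The answer is 107.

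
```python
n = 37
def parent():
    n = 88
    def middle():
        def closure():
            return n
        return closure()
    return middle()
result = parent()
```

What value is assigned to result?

Step 1: parent() defines n = 88. middle() and closure() have no local n.
Step 2: closure() checks local (none), enclosing middle() (none), enclosing parent() and finds n = 88.
Step 3: result = 88

The answer is 88.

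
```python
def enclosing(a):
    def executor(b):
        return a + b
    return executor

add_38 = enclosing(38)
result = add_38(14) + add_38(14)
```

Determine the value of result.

Step 1: add_38 captures a = 38.
Step 2: add_38(14) = 38 + 14 = 52, called twice.
Step 3: result = 52 + 52 = 104

The answer is 104.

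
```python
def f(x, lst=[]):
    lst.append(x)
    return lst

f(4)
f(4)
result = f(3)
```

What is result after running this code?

Step 1: Mutable default argument gotcha! The list [] is created once.
Step 2: Each call appends to the SAME list: [4], [4, 4], [4, 4, 3].
Step 3: result = [4, 4, 3]

The answer is [4, 4, 3].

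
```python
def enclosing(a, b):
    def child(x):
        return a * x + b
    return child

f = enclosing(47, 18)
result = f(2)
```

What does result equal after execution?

Step 1: enclosing(47, 18) captures a = 47, b = 18.
Step 2: f(2) computes 47 * 2 + 18 = 112.
Step 3: result = 112

The answer is 112.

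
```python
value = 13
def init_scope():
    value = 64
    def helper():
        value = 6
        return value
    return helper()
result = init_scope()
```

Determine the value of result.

Step 1: Three scopes define value: global (13), init_scope (64), helper (6).
Step 2: helper() has its own local value = 6, which shadows both enclosing and global.
Step 3: result = 6 (local wins in LEGB)

The answer is 6.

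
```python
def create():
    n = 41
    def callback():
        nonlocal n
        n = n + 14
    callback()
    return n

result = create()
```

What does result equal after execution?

Step 1: create() sets n = 41.
Step 2: callback() uses nonlocal to modify n in create's scope: n = 41 + 14 = 55.
Step 3: create() returns the modified n = 55

The answer is 55.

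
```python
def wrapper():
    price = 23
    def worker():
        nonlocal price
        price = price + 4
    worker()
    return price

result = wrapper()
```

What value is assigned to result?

Step 1: wrapper() sets price = 23.
Step 2: worker() uses nonlocal to modify price in wrapper's scope: price = 23 + 4 = 27.
Step 3: wrapper() returns the modified price = 27

The answer is 27.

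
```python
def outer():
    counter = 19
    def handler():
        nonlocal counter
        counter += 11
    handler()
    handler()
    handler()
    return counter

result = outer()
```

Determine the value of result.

Step 1: counter starts at 19.
Step 2: handler() is called 3 times, each adding 11.
Step 3: counter = 19 + 11 * 3 = 52

The answer is 52.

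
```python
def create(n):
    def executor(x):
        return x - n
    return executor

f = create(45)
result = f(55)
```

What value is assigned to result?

Step 1: create(45) creates a closure capturing n = 45.
Step 2: f(55) computes 55 - 45 = 10.
Step 3: result = 10

The answer is 10.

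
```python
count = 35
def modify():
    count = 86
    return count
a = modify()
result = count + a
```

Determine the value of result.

Step 1: Global count = 35. modify() returns local count = 86.
Step 2: a = 86. Global count still = 35.
Step 3: result = 35 + 86 = 121

The answer is 121.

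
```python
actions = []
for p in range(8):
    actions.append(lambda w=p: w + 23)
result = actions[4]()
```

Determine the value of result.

Step 1: Default argument w=p captures p's value at definition time.
Step 2: actions[4] was defined when p = 4, so w defaults to 4.
Step 3: result = 4 + 23 = 27 (default arg fixes the late binding issue)

The answer is 27.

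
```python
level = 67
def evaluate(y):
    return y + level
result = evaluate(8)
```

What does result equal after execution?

Step 1: level = 67 is defined globally.
Step 2: evaluate(8) uses parameter y = 8 and looks up level from global scope = 67.
Step 3: result = 8 + 67 = 75

The answer is 75.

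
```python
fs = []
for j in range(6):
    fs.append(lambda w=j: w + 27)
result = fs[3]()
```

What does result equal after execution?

Step 1: Default argument w=j captures j's value at definition time.
Step 2: fs[3] was defined when j = 3, so w defaults to 3.
Step 3: result = 3 + 27 = 30 (default arg fixes the late binding issue)

The answer is 30.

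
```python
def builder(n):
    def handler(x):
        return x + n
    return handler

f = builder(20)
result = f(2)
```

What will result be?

Step 1: builder(20) creates a closure that captures n = 20.
Step 2: f(2) calls the closure with x = 2, returning 2 + 20 = 22.
Step 3: result = 22

The answer is 22.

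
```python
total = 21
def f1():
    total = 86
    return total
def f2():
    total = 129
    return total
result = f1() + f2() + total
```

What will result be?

Step 1: Each function shadows global total with its own local.
Step 2: f1() returns 86, f2() returns 129.
Step 3: Global total = 21 is unchanged. result = 86 + 129 + 21 = 236

The answer is 236.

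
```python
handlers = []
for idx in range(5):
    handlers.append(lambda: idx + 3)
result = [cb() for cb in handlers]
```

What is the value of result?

Step 1: All lambdas capture idx by reference. After the loop, idx = 4.
Step 2: Each call returns 4 + 3 = 7.
Step 3: result = [7, 7, 7, 7, 7]

The answer is [7, 7, 7, 7, 7].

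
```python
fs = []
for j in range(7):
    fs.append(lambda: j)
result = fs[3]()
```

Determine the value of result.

Step 1: The loop creates 7 lambdas, all referencing the same variable j.
Step 2: After the loop, j = 6 (final value).
Step 3: fs[3]() looks up j at call time and finds 6. This is the late binding gotcha. result = 6

The answer is 6.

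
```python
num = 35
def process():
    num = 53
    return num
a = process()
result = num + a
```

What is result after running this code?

Step 1: Global num = 35. process() returns local num = 53.
Step 2: a = 53. Global num still = 35.
Step 3: result = 35 + 53 = 88

The answer is 88.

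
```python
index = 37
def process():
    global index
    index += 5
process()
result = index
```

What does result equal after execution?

Step 1: index = 37 globally.
Step 2: process() modifies global index: index += 5 = 42.
Step 3: result = 42

The answer is 42.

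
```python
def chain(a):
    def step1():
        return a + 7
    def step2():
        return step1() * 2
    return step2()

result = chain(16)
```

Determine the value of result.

Step 1: chain(16) captures a = 16.
Step 2: step2() calls step1() which returns 16 + 7 = 23.
Step 3: step2() returns 23 * 2 = 46

The answer is 46.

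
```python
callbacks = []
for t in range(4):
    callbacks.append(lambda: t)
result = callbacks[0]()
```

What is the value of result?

Step 1: The loop creates 4 lambdas, all referencing the same variable t.
Step 2: After the loop, t = 3 (final value).
Step 3: callbacks[0]() looks up t at call time and finds 3. This is the late binding gotcha. result = 3

The answer is 3.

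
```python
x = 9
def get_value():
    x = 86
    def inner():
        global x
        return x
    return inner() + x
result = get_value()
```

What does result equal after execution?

Step 1: Global x = 9. get_value() shadows with local x = 86.
Step 2: inner() uses global keyword, so inner() returns global x = 9.
Step 3: get_value() returns 9 + 86 = 95

The answer is 95.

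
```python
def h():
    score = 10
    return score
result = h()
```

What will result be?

Step 1: h() defines score = 10 in its local scope.
Step 2: return score finds the local variable score = 10.
Step 3: result = 10

The answer is 10.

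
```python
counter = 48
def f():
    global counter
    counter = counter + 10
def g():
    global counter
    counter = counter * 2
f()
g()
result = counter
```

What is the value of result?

Step 1: counter = 48.
Step 2: f() adds 10: counter = 48 + 10 = 58.
Step 3: g() doubles: counter = 58 * 2 = 116.
Step 4: result = 116

The answer is 116.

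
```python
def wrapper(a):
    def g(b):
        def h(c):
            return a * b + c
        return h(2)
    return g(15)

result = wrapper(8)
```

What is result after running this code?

Step 1: a = 8, b = 15, c = 2.
Step 2: h() computes a * b + c = 8 * 15 + 2 = 122.
Step 3: result = 122

The answer is 122.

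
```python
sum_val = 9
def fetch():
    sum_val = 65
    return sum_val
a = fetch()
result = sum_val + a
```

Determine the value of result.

Step 1: Global sum_val = 9. fetch() returns local sum_val = 65.
Step 2: a = 65. Global sum_val still = 9.
Step 3: result = 9 + 65 = 74

The answer is 74.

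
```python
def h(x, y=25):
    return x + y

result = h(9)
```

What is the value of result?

Step 1: h(9) uses default y = 25.
Step 2: Returns 9 + 25 = 34.
Step 3: result = 34

The answer is 34.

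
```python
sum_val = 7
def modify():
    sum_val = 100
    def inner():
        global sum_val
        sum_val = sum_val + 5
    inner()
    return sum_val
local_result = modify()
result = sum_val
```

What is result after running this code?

Step 1: Global sum_val = 7. modify() creates local sum_val = 100.
Step 2: inner() declares global sum_val and adds 5: global sum_val = 7 + 5 = 12.
Step 3: modify() returns its local sum_val = 100 (unaffected by inner).
Step 4: result = global sum_val = 12

The answer is 12.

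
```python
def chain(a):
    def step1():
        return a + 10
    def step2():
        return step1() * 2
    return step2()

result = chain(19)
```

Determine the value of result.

Step 1: chain(19) captures a = 19.
Step 2: step2() calls step1() which returns 19 + 10 = 29.
Step 3: step2() returns 29 * 2 = 58

The answer is 58.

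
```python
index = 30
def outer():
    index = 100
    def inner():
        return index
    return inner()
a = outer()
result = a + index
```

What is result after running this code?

Step 1: outer() has local index = 100. inner() reads from enclosing.
Step 2: outer() returns 100. Global index = 30 unchanged.
Step 3: result = 100 + 30 = 130

The answer is 130.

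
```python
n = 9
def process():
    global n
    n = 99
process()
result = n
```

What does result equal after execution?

Step 1: n = 9 globally.
Step 2: process() declares global n and sets it to 99.
Step 3: After process(), global n = 99. result = 99

The answer is 99.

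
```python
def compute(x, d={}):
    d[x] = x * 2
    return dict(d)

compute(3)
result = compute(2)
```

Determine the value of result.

Step 1: Mutable default dict is shared across calls.
Step 2: First call adds 3: 6. Second call adds 2: 4.
Step 3: result = {3: 6, 2: 4}

The answer is {3: 6, 2: 4}.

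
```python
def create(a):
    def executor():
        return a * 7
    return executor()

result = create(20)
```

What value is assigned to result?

Step 1: create(20) binds parameter a = 20.
Step 2: executor() accesses a = 20 from enclosing scope.
Step 3: result = 20 * 7 = 140

The answer is 140.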